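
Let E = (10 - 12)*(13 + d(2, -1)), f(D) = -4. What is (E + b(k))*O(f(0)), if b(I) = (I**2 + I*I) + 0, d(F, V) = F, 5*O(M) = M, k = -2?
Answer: 88/5 ≈ 17.600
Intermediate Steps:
O(M) = M/5
b(I) = 2*I**2 (b(I) = (I**2 + I**2) + 0 = 2*I**2 + 0 = 2*I**2)
E = -30 (E = (10 - 12)*(13 + 2) = -2*15 = -30)
(E + b(k))*O(f(0)) = (-30 + 2*(-2)**2)*((1/5)*(-4)) = (-30 + 2*4)*(-4/5) = (-30 + 8)*(-4/5) = -22*(-4/5) = 88/5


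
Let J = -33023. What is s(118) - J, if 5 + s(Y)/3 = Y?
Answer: 33362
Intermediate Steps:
s(Y) = -15 + 3*Y
s(118) - J = (-15 + 3*118) - 1*(-33023) = (-15 + 354) + 33023 = 339 + 33023 = 33362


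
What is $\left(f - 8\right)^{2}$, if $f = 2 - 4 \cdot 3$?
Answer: $324$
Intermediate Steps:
$f = -10$ ($f = 2 - 12 = -10$)
$\left(f - 8\right)^{2} = \left(-10 - 8\right)^{2} = \left(-18\right)^{2} = 324$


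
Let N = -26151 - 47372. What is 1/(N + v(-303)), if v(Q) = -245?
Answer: -1/73768 ≈ -1.3556e-5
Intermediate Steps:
N = -73523
1/(N + v(-303)) = 1/(-73523 - 245) = 1/(-73768) = -1/73768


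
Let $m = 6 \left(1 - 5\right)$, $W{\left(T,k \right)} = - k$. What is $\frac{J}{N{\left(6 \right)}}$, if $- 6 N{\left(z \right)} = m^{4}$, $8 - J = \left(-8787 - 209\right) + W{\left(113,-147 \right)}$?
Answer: $- \frac{8857}{55296} \approx -0.16017$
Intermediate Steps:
$m = -24$ ($m = 6 \left(-4\right) = -24$)
$J = 8857$ ($J = 8 - \left(\left(-8787 - 209\right) - -147\right) = 8 - \left(-8996 + 147\right) = 8 - -8849 = 8 + 8849 = 8857$)
$N{\left(z \right)} = -55296$ ($N{\left(z \right)} = - \frac{\left(-24\right)^{4}}{6} = \left(- \frac{1}{6}\right) 331776 = -55296$)
$\frac{J}{N{\left(6 \right)}} = \frac{8857}{-55296} = 8857 \left(- \frac{1}{55296}\right) = - \frac{8857}{55296}$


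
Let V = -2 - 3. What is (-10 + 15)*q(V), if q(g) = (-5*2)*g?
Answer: 250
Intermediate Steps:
V = -5
q(g) = -10*g
(-10 + 15)*q(V) = (-10 + 15)*(-10*(-5)) = 5*50 = 250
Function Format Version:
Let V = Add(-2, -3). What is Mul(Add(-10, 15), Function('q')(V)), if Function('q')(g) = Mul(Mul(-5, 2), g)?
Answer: 250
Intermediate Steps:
V = -5
Function('q')(g) = Mul(-10, g)
Mul(Add(-10, 15), Function('q')(V)) = Mul(Add(-10, 15), Mul(-10, -5)) = Mul(5, 50) = 250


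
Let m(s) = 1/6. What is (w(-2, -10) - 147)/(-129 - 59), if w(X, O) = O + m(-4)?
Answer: 941/1128 ≈ 0.83422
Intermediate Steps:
m(s) = ⅙
w(X, O) = ⅙ + O (w(X, O) = O + ⅙ = ⅙ + O)
(w(-2, -10) - 147)/(-129 - 59) = ((⅙ - 10) - 147)/(-129 - 59) = (-59/6 - 147)/(-188) = -941/6*(-1/188) = 941/1128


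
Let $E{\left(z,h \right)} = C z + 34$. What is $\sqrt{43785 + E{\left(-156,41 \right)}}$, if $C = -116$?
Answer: $\sqrt{61915} \approx 248.83$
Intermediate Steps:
$E{\left(z,h \right)} = 34 - 116 z$ ($E{\left(z,h \right)} = - 116 z + 34 = 34 - 116 z$)
$\sqrt{43785 + E{\left(-156,41 \right)}} = \sqrt{43785 + \left(34 - -18096\right)} = \sqrt{43785 + \left(34 + 18096\right)} = \sqrt{43785 + 18130} = \sqrt{61915}$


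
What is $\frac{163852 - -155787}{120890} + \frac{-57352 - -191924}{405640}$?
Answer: $\frac{1824084663}{612972745} \approx 2.9758$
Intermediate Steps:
$\frac{163852 - -155787}{120890} + \frac{-57352 - -191924}{405640} = \left(163852 + 155787\right) \frac{1}{120890} + \left(-57352 + 191924\right) \frac{1}{405640} = 319639 \cdot \frac{1}{120890} + 134572 \cdot \frac{1}{405640} = \frac{319639}{120890} + \frac{33643}{101410} = \frac{1824084663}{612972745}$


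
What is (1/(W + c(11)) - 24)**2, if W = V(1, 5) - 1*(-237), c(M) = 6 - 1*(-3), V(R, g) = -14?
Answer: 30991489/53824 ≈ 575.79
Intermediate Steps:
c(M) = 9 (c(M) = 6 + 3 = 9)
W = 223 (W = -14 - 1*(-237) = -14 + 237 = 223)
(1/(W + c(11)) - 24)**2 = (1/(223 + 9) - 24)**2 = (1/232 - 24)**2 = (-5567/232)**2 = 30991489/53824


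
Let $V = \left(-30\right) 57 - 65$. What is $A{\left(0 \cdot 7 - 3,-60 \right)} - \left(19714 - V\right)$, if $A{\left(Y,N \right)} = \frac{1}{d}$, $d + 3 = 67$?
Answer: $- \frac{1375295}{64} \approx -21489.0$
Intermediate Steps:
$d = 64$ ($d = -3 + 67 = 64$)
$A{\left(Y,N \right)} = \frac{1}{64}$
$V = -1775$ ($V = -1710 - 65 = -1775$)
$A{\left(0 \cdot 7 - 3,-60 \right)} - \left(19714 - V\right) = \frac{1}{64} - \left(19714 - -1775\right) = \frac{1}{64} - \left(19714 + 1775\right) = \frac{1}{64} - 21489 = - \frac{1375295}{64}$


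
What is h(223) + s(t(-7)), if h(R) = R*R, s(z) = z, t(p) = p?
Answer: 49722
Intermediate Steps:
h(R) = R²
h(223) + s(t(-7)) = 223² - 7 = 49729 - 7 = 49722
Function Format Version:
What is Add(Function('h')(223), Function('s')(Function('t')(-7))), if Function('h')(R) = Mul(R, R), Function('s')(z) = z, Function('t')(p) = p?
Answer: 49722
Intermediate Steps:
Function('h')(R) = Pow(R, 2)
Add(Function('h')(223), Function('s')(Function('t')(-7))) = Add(Pow(223, 2), -7) = Add(49729, -7) = 49722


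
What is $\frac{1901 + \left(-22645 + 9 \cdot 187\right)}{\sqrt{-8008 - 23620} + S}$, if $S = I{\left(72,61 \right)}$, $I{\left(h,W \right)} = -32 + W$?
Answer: $- \frac{552769}{32469} + \frac{38122 i \sqrt{7907}}{32469} \approx -17.025 + 104.4 i$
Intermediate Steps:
$S = 29$ ($S = -32 + 61 = 29$)
$\frac{1901 + \left(-22645 + 9 \cdot 187\right)}{\sqrt{-8008 - 23620} + S} = \frac{1901 + \left(-22645 + 9 \cdot 187\right)}{\sqrt{-8008 - 23620} + 29} = \frac{1901 + \left(-22645 + 1683\right)}{\sqrt{-31628} + 29} = \frac{1901 - 20962}{2 i \sqrt{7907} + 29} = - \frac{19061}{29 + 2 i \sqrt{7907}}$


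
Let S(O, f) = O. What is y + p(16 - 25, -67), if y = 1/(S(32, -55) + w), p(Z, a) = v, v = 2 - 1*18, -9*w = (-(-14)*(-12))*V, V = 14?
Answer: -14077/880 ≈ -15.997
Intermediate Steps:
w = 784/3 (w = -(-(-14)*(-12))*14/9 = -(-14*12)*14/9 = -(-56)*14/3 = -⅑*(-2352) = 784/3 ≈ 261.33)
v = -16 (v = 2 - 18 = -16)
p(Z, a) = -16
y = 3/880 (y = 1/(32 + 784/3) = 1/(880/3) = 3/880 ≈ 0.0034091)
y + p(16 - 25, -67) = 3/880 - 16 = -14077/880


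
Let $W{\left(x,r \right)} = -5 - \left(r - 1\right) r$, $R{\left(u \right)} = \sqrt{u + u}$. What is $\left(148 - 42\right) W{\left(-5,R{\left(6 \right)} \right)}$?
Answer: $-1802 + 212 \sqrt{3} \approx -1434.8$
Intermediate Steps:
$R{\left(u \right)} = \sqrt{2} \sqrt{u}$ ($R{\left(u \right)} = \sqrt{2 u} = \sqrt{2} \sqrt{u}$)
$W{\left(x,r \right)} = -5 - r \left(-1 + r\right)$ ($W{\left(x,r \right)} = -5 - \left(-1 + r\right) r = -5 - r \left(-1 + r\right)$)
$\left(148 - 42\right) W{\left(-5,R{\left(6 \right)} \right)} = \left(148 - 42\right) \left(-5 + \sqrt{2} \sqrt{6} - \left(\sqrt{2} \sqrt{6}\right)^{2}\right) = 106 \left(-5 + 2 \sqrt{3} - \left(2 \sqrt{3}\right)^{2}\right) = 106 \left(-5 + 2 \sqrt{3} - 12\right) = 106 \left(-17 + 2 \sqrt{3}\right) = -1802 + 212 \sqrt{3}$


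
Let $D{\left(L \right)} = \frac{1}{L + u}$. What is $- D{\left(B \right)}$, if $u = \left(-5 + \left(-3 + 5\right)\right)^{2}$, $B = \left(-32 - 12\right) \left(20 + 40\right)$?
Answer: $\frac{1}{2631} \approx 0.00038008$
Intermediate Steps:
$B = -2640$ ($B = \left(-44\right) 60 = -2640$)
$u = 9$ ($u = \left(-5 + 2\right)^{2} = \left(-3\right)^{2} = 9$)
$D{\left(L \right)} = \frac{1}{9 + L}$ ($D{\left(L \right)} = \frac{1}{L + 9} = \frac{1}{9 + L}$)
$- D{\left(B \right)} = - \frac{1}{9 - 2640} = - \frac{1}{-2631} = \left(-1\right) \left(- \frac{1}{2631}\right) = \frac{1}{2631}$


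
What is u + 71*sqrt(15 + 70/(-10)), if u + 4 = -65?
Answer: -69 + 142*sqrt(2) ≈ 131.82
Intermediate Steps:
u = -69 (u = -4 - 65 = -69)
u + 71*sqrt(15 + 70/(-10)) = -69 + 71*sqrt(15 + 70/(-10)) = -69 + 71*sqrt(15 + 70*(-1/10)) = -69 + 71*sqrt(15 - 7) = -69 + 71*sqrt(8) = -69 + 71*(2*sqrt(2)) = -69 + 142*sqrt(2)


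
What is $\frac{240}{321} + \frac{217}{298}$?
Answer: $\frac{47059}{31886} \approx 1.4759$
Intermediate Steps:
$\frac{240}{321} + \frac{217}{298} = 240 \cdot \frac{1}{321} + 217 \cdot \frac{1}{298} = \frac{80}{107} + \frac{217}{298} = \frac{47059}{31886}$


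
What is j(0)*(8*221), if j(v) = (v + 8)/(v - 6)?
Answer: -7072/3 ≈ -2357.3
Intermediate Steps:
j(v) = (8 + v)/(-6 + v)
j(0)*(8*221) = ((8 + 0)/(-6 + 0))*(8*221) = (8/(-6))*1768 = -⅙*8*1768 = -4/3*1768 = -7072/3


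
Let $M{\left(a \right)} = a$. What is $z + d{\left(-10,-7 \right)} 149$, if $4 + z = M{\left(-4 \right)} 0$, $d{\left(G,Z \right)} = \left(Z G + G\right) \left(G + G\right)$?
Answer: $-178804$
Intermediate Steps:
$d{\left(G,Z \right)} = 2 G \left(G + G Z\right)$ ($d{\left(G,Z \right)} = \left(G Z + G\right) 2 G = \left(G + G Z\right) 2 G = 2 G \left(G + G Z\right)$)
$z = -4$ ($z = -4 - 0 = -4 + 0 = -4$)
$z + d{\left(-10,-7 \right)} 149 = -4 + 2 \left(-10\right)^{2} \left(1 - 7\right) 149 = -4 + 2 \cdot 100 \left(-6\right) 149 = -4 - 178800 = -178804$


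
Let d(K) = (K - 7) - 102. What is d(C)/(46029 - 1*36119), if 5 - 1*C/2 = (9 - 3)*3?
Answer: -27/1982 ≈ -0.013623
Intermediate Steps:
C = -26 (C = 10 - 2*(9 - 3)*3 = 10 - 12*3 = 10 - 2*18 = 10 - 36 = -26)
d(K) = -109 + K (d(K) = (-7 + K) - 102 = -109 + K)
d(C)/(46029 - 1*36119) = (-109 - 26)/(46029 - 1*36119) = -135/(46029 - 36119) = -135/9910 = -135*1/9910 = -27/1982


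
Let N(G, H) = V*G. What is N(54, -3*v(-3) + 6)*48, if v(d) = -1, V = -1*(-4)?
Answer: 10368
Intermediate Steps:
V = 4
N(G, H) = 4*G
N(54, -3*v(-3) + 6)*48 = (4*54)*48 = 216*48 = 10368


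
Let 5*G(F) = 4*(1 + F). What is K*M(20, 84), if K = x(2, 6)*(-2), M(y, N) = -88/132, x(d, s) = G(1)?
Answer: 32/15 ≈ 2.1333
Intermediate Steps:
G(F) = ⅘ + 4*F/5 (G(F) = (4*(1 + F))/5 = (4 + 4*F)/5 = ⅘ + 4*F/5)
x(d, s) = 8/5 (x(d, s) = ⅘ + (⅘)*1 = ⅘ + ⅘ = 8/5)
M(y, N) = -⅔ (M(y, N) = -88*1/132 = -⅔)
K = -16/5 (K = (8/5)*(-2) = -16/5 ≈ -3.2000)
K*M(20, 84) = -16/5*(-⅔) = 32/15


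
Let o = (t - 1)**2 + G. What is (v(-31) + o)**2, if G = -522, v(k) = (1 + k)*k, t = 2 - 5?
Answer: 179776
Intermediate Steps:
t = -3
v(k) = k*(1 + k)
o = -506 (o = (-3 - 1)**2 - 522 = (-4)**2 - 522 = 16 - 522 = -506)
(v(-31) + o)**2 = (-31*(1 - 31) - 506)**2 = (-31*(-30) - 506)**2 = (930 - 506)**2 = 424**2 = 179776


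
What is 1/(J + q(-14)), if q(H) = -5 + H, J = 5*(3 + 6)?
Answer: 1/26 ≈ 0.038462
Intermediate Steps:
J = 45 (J = 5*9 = 45)
1/(J + q(-14)) = 1/(45 + (-5 - 14)) = 1/(45 - 19) = 1/26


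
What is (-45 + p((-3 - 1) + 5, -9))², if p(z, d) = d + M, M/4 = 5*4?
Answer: 676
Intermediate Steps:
M = 80 (M = 4*(5*4) = 4*20 = 80)
p(z, d) = 80 + d (p(z, d) = d + 80 = 80 + d)
(-45 + p((-3 - 1) + 5, -9))² = (-45 + (80 - 9))² = (-45 + 71)² = 26² = 676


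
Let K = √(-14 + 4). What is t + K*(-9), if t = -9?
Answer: -9 - 9*I*√10 ≈ -9.0 - 28.461*I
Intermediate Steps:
K = I*√10 (K = √(-10) = I*√10 ≈ 3.1623*I)
t + K*(-9) = -9 + (I*√10)*(-9) = -9 - 9*I*√10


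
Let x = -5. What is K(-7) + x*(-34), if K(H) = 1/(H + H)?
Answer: 2379/14 ≈ 169.93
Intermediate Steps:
K(H) = 1/(2*H)
K(-7) + x*(-34) = (½)/(-7) - 5*(-34) = (½)*(-⅐) + 170 = -1/14 + 170 = 2379/14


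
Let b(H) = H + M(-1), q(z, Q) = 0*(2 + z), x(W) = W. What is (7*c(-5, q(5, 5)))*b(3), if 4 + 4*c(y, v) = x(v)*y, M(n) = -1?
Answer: -14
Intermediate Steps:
q(z, Q) = 0
b(H) = -1 + H (b(H) = H - 1 = -1 + H)
c(y, v) = -1 + v*y/4 (c(y, v) = -1 + (v*y)/4 = -1 + v*y/4)
(7*c(-5, q(5, 5)))*b(3) = (7*(-1 + (¼)*0*(-5)))*(-1 + 3) = (7*(-1 + 0))*2 = (7*(-1))*2 = -7*2 = -14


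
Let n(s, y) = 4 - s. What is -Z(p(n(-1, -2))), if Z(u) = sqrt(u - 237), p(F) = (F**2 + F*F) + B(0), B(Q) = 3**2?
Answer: -I*sqrt(178) ≈ -13.342*I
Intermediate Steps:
B(Q) = 9
p(F) = 9 + 2*F**2 (p(F) = (F**2 + F*F) + 9 = (F**2 + F**2) + 9 = 2*F**2 + 9 = 9 + 2*F**2)
Z(u) = sqrt(-237 + u)
-Z(p(n(-1, -2))) = -sqrt(-237 + (9 + 2*(4 - 1*(-1))**2)) = -sqrt(-237 + (9 + 2*(4 + 1)**2)) = -sqrt(-237 + (9 + 2*5**2)) = -sqrt(-237 + (9 + 2*25)) = -sqrt(-237 + (9 + 50)) = -sqrt(-237 + 59) = -sqrt(-178) = -I*sqrt(178)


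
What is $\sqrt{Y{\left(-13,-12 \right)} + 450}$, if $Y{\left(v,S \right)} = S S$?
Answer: $3 \sqrt{66} \approx 24.372$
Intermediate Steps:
$Y{\left(v,S \right)} = S^{2}$
$\sqrt{Y{\left(-13,-12 \right)} + 450} = \sqrt{\left(-12\right)^{2} + 450} = \sqrt{144 + 450} = \sqrt{594} = 3 \sqrt{66}$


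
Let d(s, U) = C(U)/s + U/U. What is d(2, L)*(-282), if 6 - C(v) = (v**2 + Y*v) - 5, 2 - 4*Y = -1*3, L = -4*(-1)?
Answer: 1128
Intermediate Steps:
L = 4
Y = 5/4 (Y = 1/2 - (-1)*3/4 = 1/2 - 1/4*(-3) = 1/2 + 3/4 = 5/4 ≈ 1.2500)
C(v) = 11 - v**2 - 5*v/4 (C(v) = 6 - ((v**2 + 5*v/4) - 5) = 6 - (-5 + v**2 + 5*v/4) = 6 + (5 - v**2 - 5*v/4) = 11 - v**2 - 5*v/4)
d(s, U) = 1 + (11 - U**2 - 5*U/4)/s (d(s, U) = (11 - U**2 - 5*U/4)/s + U/U = (11 - U**2 - 5*U/4)/s + 1 = 1 + (11 - U**2 - 5*U/4)/s)
d(2, L)*(-282) = ((11 + 2 - 1*4**2 - 5/4*4)/2)*(-282) = ((11 + 2 - 1*16 - 5)/2)*(-282) = ((11 + 2 - 16 - 5)/2)*(-282) = ((1/2)*(-8))*(-282) = -4*(-282) = 1128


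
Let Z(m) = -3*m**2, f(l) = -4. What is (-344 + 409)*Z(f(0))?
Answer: -3120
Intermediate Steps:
(-344 + 409)*Z(f(0)) = (-344 + 409)*(-3*(-4)**2) = 65*(-3*16) = 65*(-48) = -3120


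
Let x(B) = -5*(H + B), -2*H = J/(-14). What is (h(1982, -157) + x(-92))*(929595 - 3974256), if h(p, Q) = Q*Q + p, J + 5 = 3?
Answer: -1154775979419/14 ≈ -8.2484e+10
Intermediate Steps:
J = -2 (J = -5 + 3 = -2)
h(p, Q) = p + Q**2 (h(p, Q) = Q**2 + p = p + Q**2)
H = -1/14 (H = -(-1)/(-14) = -(-1)*(-1)/14 = -1/2*1/7 = -1/14 ≈ -0.071429)
x(B) = 5/14 - 5*B (x(B) = -5*(-1/14 + B) = 5/14 - 5*B)
(h(1982, -157) + x(-92))*(929595 - 3974256) = ((1982 + (-157)**2) + (5/14 - 5*(-92)))*(929595 - 3974256) = ((1982 + 24649) + (5/14 + 460))*(-3044661) = (26631 + 6445/14)*(-3044661) = (379279/14)*(-3044661) = -1154775979419/14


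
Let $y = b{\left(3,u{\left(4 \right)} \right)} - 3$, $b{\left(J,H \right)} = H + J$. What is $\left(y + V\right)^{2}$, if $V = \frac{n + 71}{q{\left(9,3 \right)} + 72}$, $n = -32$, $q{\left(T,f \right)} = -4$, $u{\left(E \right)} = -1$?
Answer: $\frac{841}{4624} \approx 0.18188$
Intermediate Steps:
$y = -1$ ($y = \left(-1 + 3\right) - 3 = 2 - 3 = -1$)
$V = \frac{39}{68}$ ($V = \frac{-32 + 71}{-4 + 72} = \frac{39}{68} \approx 0.57353$)
$\left(y + V\right)^{2} = \left(-1 + \frac{39}{68}\right)^{2} = \left(- \frac{29}{68}\right)^{2} = \frac{841}{4624}$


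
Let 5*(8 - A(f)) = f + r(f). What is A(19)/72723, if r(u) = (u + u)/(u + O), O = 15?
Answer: 338/6181455 ≈ 5.4680e-5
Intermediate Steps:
r(u) = 2*u/(15 + u) (r(u) = (u + u)/(u + 15) = (2*u)/(15 + u) = 2*u/(15 + u))
A(f) = 8 - f/5 - 2*f/(5*(15 + f)) (A(f) = 8 - (f + 2*f/(15 + f))/5 = 8 + (-f/5 - 2*f/(5*(15 + f))) = 8 - f/5 - 2*f/(5*(15 + f)))
A(19)/72723 = ((600 - 1*19² + 23*19)/(5*(15 + 19)))/72723 = ((⅕)*(600 - 1*361 + 437)/34)*(1/72723) = ((⅕)*(1/34)*(600 - 361 + 437))*(1/72723) = ((⅕)*(1/34)*676)*(1/72723) = (338/85)*(1/72723) = 338/6181455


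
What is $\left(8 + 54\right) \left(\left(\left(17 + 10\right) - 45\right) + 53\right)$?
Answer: $2170$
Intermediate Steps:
$\left(8 + 54\right) \left(\left(\left(17 + 10\right) - 45\right) + 53\right) = 62 \left(\left(27 - 45\right) + 53\right) = 62 \left(-18 + 53\right) = 62 \cdot 35 = 2170$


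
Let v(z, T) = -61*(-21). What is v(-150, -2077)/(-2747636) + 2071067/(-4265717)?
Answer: -5696002631089/11720637595012 ≈ -0.48598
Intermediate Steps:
v(z, T) = 1281
v(-150, -2077)/(-2747636) + 2071067/(-4265717) = 1281/(-2747636) + 2071067/(-4265717) = 1281*(-1/2747636) + 2071067*(-1/4265717) = -1281/2747636 - 2071067/4265717 = -5696002631089/11720637595012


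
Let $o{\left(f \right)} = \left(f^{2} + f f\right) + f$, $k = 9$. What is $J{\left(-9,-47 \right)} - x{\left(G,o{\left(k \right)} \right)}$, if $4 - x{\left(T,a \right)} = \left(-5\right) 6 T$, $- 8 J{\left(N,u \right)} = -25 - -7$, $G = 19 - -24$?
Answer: $- \frac{5167}{4} \approx -1291.8$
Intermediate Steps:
$G = 43$ ($G = 19 + 24 = 43$)
$J{\left(N,u \right)} = \frac{9}{4}$ ($J{\left(N,u \right)} = - \frac{-25 - -7}{8} = - \frac{-25 + 7}{8} = \left(- \frac{1}{8}\right) \left(-18\right) = \frac{9}{4}$)
$o{\left(f \right)} = f + 2 f^{2}$ ($o{\left(f \right)} = \left(f^{2} + f^{2}\right) + f = 2 f^{2} + f = f + 2 f^{2}$)
$x{\left(T,a \right)} = 4 + 30 T$ ($x{\left(T,a \right)} = 4 - \left(-5\right) 6 T = 4 - - 30 T = 4 + 30 T$)
$J{\left(-9,-47 \right)} - x{\left(G,o{\left(k \right)} \right)} = \frac{9}{4} - \left(4 + 30 \cdot 43\right) = \frac{9}{4} - \left(4 + 1290\right) = \frac{9}{4} - 1294 = - \frac{5167}{4}$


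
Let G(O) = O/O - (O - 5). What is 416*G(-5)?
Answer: 4576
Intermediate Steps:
G(O) = 6 - O (G(O) = 1 - (-5 + O) = 1 + (5 - O) = 6 - O)
416*G(-5) = 416*(6 - 1*(-5)) = 416*(6 + 5) = 416*11 = 4576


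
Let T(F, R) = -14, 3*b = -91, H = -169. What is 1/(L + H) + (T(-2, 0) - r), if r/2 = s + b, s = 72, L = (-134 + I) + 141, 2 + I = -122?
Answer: -83515/858 ≈ -97.337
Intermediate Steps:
I = -124 (I = -2 - 122 = -124)
L = -117 (L = (-134 - 124) + 141 = -258 + 141 = -117)
b = -91/3 (b = (⅓)*(-91) = -91/3 ≈ -30.333)
r = 250/3 (r = 2*(72 - 91/3) = 2*(125/3) = 250/3 ≈ 83.333)
1/(L + H) + (T(-2, 0) - r) = 1/(-117 - 169) + (-14 - 1*250/3) = 1/(-286) + (-14 - 250/3) = -1/286 - 292/3 = -83515/858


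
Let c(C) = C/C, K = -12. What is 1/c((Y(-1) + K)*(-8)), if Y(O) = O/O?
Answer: 1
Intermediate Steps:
Y(O) = 1
c(C) = 1
1/c((Y(-1) + K)*(-8)) = 1/1 = 1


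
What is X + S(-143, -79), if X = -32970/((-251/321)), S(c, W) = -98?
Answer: 10558772/251 ≈ 42067.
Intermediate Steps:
X = 10583370/251 (X = -32970/((-251*1/321)) = -32970/(-251/321) = -32970*(-321/251) = 10583370/251 ≈ 42165.)
X + S(-143, -79) = 10583370/251 - 98 = 10558772/251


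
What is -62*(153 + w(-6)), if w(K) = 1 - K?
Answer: -9920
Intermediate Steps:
-62*(153 + w(-6)) = -62*(153 + (1 - 1*(-6))) = -62*(153 + (1 + 6)) = -62*(153 + 7) = -62*160 = -9920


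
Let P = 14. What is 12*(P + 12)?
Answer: 312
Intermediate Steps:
12*(P + 12) = 12*(14 + 12) = 12*26 = 312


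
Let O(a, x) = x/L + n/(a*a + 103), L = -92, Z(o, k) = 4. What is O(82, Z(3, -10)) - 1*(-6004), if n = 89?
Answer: 942749304/157021 ≈ 6004.0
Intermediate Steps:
O(a, x) = 89/(103 + a²) - x/92 (O(a, x) = x/(-92) + 89/(a*a + 103) = x*(-1/92) + 89/(a² + 103) = -x/92 + 89/(103 + a²) = 89/(103 + a²) - x/92)
O(82, Z(3, -10)) - 1*(-6004) = (8188 - 103*4 - 1*4*82²)/(92*(103 + 82²)) - 1*(-6004) = (8188 - 412 - 1*4*6724)/(92*(103 + 6724)) + 6004 = (1/92)*(8188 - 412 - 26896)/6827 + 6004 = (1/92)*(1/6827)*(-19120) + 6004 = -4780/157021 + 6004 = 942749304/157021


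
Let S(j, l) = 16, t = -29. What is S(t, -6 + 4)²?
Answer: 256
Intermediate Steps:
S(t, -6 + 4)² = 16² = 256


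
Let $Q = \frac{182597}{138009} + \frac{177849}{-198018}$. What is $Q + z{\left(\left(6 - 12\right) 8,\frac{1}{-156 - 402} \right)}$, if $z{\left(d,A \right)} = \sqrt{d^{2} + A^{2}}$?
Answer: $\frac{430101115}{1012158006} + \frac{\sqrt{717382657}}{558} \approx 48.425$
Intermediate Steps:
$z{\left(d,A \right)} = \sqrt{A^{2} + d^{2}}$
$Q = \frac{430101115}{1012158006}$ ($Q = 182597 \cdot \frac{1}{138009} + 177849 \left(- \frac{1}{198018}\right) = \frac{182597}{138009} - \frac{6587}{7334} = \frac{430101115}{1012158006} \approx 0.42493$)
$Q + z{\left(\left(6 - 12\right) 8,\frac{1}{-156 - 402} \right)} = \frac{430101115}{1012158006} + \sqrt{\left(\frac{1}{-156 - 402}\right)^{2} + \left(\left(6 - 12\right) 8\right)^{2}} = \frac{430101115}{1012158006} + \sqrt{\left(\frac{1}{-558}\right)^{2} + \left(\left(-6\right) 8\right)^{2}} = \frac{430101115}{1012158006} + \sqrt{\left(- \frac{1}{558}\right)^{2} + \left(-48\right)^{2}} = \frac{430101115}{1012158006} + \sqrt{\frac{1}{311364} + 2304} = \frac{430101115}{1012158006} + \sqrt{\frac{717382657}{311364}} = \frac{430101115}{1012158006} + \frac{\sqrt{717382657}}{558}$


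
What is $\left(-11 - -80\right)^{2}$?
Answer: $4761$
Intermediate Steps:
$\left(-11 - -80\right)^{2} = \left(-11 + 80\right)^{2} = 69^{2} = 4761$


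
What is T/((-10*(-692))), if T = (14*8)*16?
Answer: 224/865 ≈ 0.25896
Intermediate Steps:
T = 1792 (T = 112*16 = 1792)
T/((-10*(-692))) = 1792/((-10*(-692))) = 1792/6920 = 1792*(1/6920) = 224/865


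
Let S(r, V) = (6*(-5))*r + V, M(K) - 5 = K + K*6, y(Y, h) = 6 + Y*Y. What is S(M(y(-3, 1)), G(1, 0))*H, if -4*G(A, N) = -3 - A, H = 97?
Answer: -320003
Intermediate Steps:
y(Y, h) = 6 + Y²
M(K) = 5 + 7*K (M(K) = 5 + (K + K*6) = 5 + (K + 6*K) = 5 + 7*K)
G(A, N) = ¾ + A/4 (G(A, N) = -(-3 - A)/4 = ¾ + A/4)
S(r, V) = V - 30*r (S(r, V) = -30*r + V = V - 30*r)
S(M(y(-3, 1)), G(1, 0))*H = ((¾ + (¼)*1) - 30*(5 + 7*(6 + (-3)²)))*97 = ((¾ + ¼) - 30*(5 + 7*(6 + 9)))*97 = (1 - 30*(5 + 7*15))*97 = (1 - 30*(5 + 105))*97 = (1 - 30*110)*97 = (1 - 3300)*97 = -3299*97 = -320003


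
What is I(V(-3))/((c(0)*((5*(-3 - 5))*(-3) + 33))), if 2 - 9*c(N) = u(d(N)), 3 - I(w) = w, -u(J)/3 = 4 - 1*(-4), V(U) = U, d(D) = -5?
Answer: 3/221 ≈ 0.013575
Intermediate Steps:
u(J) = -24 (u(J) = -3*(4 - 1*(-4)) = -3*(4 + 4) = -3*8 = -24)
I(w) = 3 - w
c(N) = 26/9 (c(N) = 2/9 - 1/9*(-24) = 2/9 + 8/3 = 26/9)
I(V(-3))/((c(0)*((5*(-3 - 5))*(-3) + 33))) = (3 - 1*(-3))/((26*((5*(-3 - 5))*(-3) + 33)/9)) = (3 + 3)/((26*((5*(-8))*(-3) + 33)/9)) = 6/((26*(-40*(-3) + 33)/9)) = 6/((26*(120 + 33)/9)) = 6/(((26/9)*153)) = 6/442 = 6*(1/442) = 3/221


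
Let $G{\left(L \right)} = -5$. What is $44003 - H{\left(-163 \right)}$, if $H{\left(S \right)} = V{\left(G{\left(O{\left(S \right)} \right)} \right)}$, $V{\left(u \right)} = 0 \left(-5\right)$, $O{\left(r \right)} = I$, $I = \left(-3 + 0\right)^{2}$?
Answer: $44003$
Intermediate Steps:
$I = 9$ ($I = \left(-3\right)^{2} = 9$)
$O{\left(r \right)} = 9$
$V{\left(u \right)} = 0$
$H{\left(S \right)} = 0$
$44003 - H{\left(-163 \right)} = 44003 - 0 = 44003 + 0 = 44003$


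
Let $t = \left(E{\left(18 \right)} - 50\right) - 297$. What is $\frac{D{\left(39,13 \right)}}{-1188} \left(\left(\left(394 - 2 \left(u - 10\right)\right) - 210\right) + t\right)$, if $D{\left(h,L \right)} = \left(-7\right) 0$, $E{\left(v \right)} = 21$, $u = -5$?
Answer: $0$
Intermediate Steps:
$D{\left(h,L \right)} = 0$
$t = -326$ ($t = \left(21 - 50\right) - 297 = -29 - 297 = -326$)
$\frac{D{\left(39,13 \right)}}{-1188} \left(\left(\left(394 - 2 \left(u - 10\right)\right) - 210\right) + t\right) = \frac{0}{-1188} \left(\left(\left(394 - 2 \left(-5 - 10\right)\right) - 210\right) - 326\right) = 0 \left(- \frac{1}{1188}\right) \left(\left(\left(394 - -30\right) - 210\right) - 326\right) = 0 \left(\left(\left(394 + 30\right) - 210\right) - 326\right) = 0 \left(\left(424 - 210\right) - 326\right) = 0 \left(214 - 326\right) = 0 \left(-112\right) = 0$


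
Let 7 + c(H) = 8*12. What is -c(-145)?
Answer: -89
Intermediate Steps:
c(H) = 89 (c(H) = -7 + 8*12 = -7 + 96 = 89)
-c(-145) = -1*89 = -89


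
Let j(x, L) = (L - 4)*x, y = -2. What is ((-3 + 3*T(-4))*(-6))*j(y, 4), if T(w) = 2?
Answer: 0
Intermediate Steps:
j(x, L) = x*(-4 + L) (j(x, L) = (-4 + L)*x = x*(-4 + L))
((-3 + 3*T(-4))*(-6))*j(y, 4) = ((-3 + 3*2)*(-6))*(-2*(-4 + 4)) = ((-3 + 6)*(-6))*(-2*0) = (3*(-6))*0 = -18*0 = 0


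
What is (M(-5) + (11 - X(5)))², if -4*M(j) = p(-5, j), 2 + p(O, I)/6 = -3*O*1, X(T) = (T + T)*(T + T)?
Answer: 47089/4 ≈ 11772.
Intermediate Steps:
X(T) = 4*T² (X(T) = (2*T)*(2*T) = 4*T²)
p(O, I) = -12 - 18*O (p(O, I) = -12 + 6*(-3*O*1) = -12 + 6*(-3*O) = -12 - 18*O)
M(j) = -39/2 (M(j) = -(-12 - 18*(-5))/4 = -(-12 + 90)/4 = -¼*78 = -39/2)
(M(-5) + (11 - X(5)))² = (-39/2 + (11 - 4*5²))² = (-39/2 + (11 - 4*25))² = (-39/2 + (11 - 1*100))² = (-39/2 + (11 - 100))² = (-39/2 - 89)² = (-217/2)² = 47089/4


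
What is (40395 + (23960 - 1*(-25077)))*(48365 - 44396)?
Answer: 354955608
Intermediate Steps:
(40395 + (23960 - 1*(-25077)))*(48365 - 44396) = (40395 + (23960 + 25077))*3969 = (40395 + 49037)*3969 = 89432*3969 = 354955608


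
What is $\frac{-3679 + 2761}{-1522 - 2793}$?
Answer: $\frac{918}{4315} \approx 0.21275$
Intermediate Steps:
$\frac{-3679 + 2761}{-1522 - 2793} = - \frac{918}{-1522 - 2793} = - \frac{918}{-4315} = \left(-918\right) \left(- \frac{1}{4315}\right) = \frac{918}{4315}$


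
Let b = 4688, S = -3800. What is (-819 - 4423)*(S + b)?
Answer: -4654896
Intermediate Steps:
(-819 - 4423)*(S + b) = (-819 - 4423)*(-3800 + 4688) = -5242*888 = -4654896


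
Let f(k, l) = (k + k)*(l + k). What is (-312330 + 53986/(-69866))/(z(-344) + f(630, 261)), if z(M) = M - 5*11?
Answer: -10910650883/39203943513 ≈ -0.27831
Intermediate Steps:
z(M) = -55 + M (z(M) = M - 55 = -55 + M)
f(k, l) = 2*k*(k + l) (f(k, l) = (2*k)*(k + l) = 2*k*(k + l))
(-312330 + 53986/(-69866))/(z(-344) + f(630, 261)) = (-312330 + 53986/(-69866))/((-55 - 344) + 2*630*(630 + 261)) = (-312330 + 53986*(-1/69866))/(-399 + 2*630*891) = (-312330 - 26993/34933)/(-399 + 1122660) = -10910650883/34933/1122261 = -10910650883/34933*1/1122261 = -10910650883/39203943513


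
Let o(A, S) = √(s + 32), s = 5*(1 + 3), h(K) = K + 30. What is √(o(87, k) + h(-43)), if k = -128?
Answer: √(-13 + 2*√13) ≈ 2.406*I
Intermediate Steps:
h(K) = 30 + K
s = 20 (s = 5*4 = 20)
o(A, S) = 2*√13 (o(A, S) = √(20 + 32) = √52 = 2*√13)
√(o(87, k) + h(-43)) = √(2*√13 + (30 - 43)) = √(2*√13 - 13) = √(-13 + 2*√13)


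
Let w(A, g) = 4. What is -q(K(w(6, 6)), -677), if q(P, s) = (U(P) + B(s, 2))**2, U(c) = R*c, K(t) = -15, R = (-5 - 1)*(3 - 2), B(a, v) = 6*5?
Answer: -14400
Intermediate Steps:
B(a, v) = 30
R = -6 (R = -6*1 = -6)
U(c) = -6*c
q(P, s) = (30 - 6*P)**2 (q(P, s) = (-6*P + 30)**2 = (30 - 6*P)**2)
-q(K(w(6, 6)), -677) = -36*(-5 - 15)**2 = -36*(-20)**2 = -36*400 = -1*14400 = -14400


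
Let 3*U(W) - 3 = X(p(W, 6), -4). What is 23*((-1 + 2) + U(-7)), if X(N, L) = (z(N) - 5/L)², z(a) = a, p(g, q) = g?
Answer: 14375/48 ≈ 299.48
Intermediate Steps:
X(N, L) = (N - 5/L)²
U(W) = 1 + (-5 - 4*W)²/48 (U(W) = 1 + ((-5 - 4*W)²/(-4)²)/3 = 1 + ((-5 - 4*W)²/16)/3 = 1 + (-5 - 4*W)²/48)
23*((-1 + 2) + U(-7)) = 23*((-1 + 2) + (1 + (5 + 4*(-7))²/48)) = 23*(1 + (1 + (5 - 28)²/48)) = 23*(1 + (1 + (1/48)*(-23)²)) = 23*(1 + (1 + (1/48)*529)) = 23*(1 + (1 + 529/48)) = 23*(1 + 577/48) = 23*(625/48) = 14375/48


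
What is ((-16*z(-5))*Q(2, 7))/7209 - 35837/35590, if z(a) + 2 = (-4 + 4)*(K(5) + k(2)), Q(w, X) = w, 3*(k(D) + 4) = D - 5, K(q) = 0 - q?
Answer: -256071173/256568310 ≈ -0.99806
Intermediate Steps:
K(q) = -q
k(D) = -17/3 + D/3 (k(D) = -4 + (D - 5)/3 = -4 + (-5 + D)/3 = -4 + (-5/3 + D/3) = -17/3 + D/3)
z(a) = -2 (z(a) = -2 + (-4 + 4)*(-1*5 + (-17/3 + (⅓)*2)) = -2 + 0*(-5 + (-17/3 + ⅔)) = -2 + 0*(-5 - 5) = -2 + 0*(-10) = -2 + 0 = -2)
((-16*z(-5))*Q(2, 7))/7209 - 35837/35590 = (-16*(-2)*2)/7209 - 35837/35590 = (32*2)*(1/7209) - 35837*1/35590 = 64*(1/7209) - 35837/35590 = 64/7209 - 35837/35590 = -256071173/256568310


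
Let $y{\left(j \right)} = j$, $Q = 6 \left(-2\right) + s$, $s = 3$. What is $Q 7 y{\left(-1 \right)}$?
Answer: $63$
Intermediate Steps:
$Q = -9$ ($Q = 6 \left(-2\right) + 3 = -12 + 3 = -9$)
$Q 7 y{\left(-1 \right)} = \left(-9\right) 7 \left(-1\right) = \left(-63\right) \left(-1\right) = 63$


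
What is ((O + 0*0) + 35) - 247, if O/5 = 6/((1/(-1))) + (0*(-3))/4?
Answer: -242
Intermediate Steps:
O = -30 (O = 5*(6/((1/(-1))) + (0*(-3))/4) = 5*(6/((1*(-1))) + 0*(1/4)) = 5*(6/(-1) + 0) = 5*(6*(-1) + 0) = 5*(-6 + 0) = 5*(-6) = -30)
((O + 0*0) + 35) - 247 = ((-30 + 0*0) + 35) - 247 = ((-30 + 0) + 35) - 247 = (-30 + 35) - 247 = 5 - 247 = -242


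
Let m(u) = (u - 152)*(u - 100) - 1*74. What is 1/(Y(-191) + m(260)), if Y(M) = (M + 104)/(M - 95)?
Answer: 286/4921003 ≈ 5.8118e-5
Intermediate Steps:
Y(M) = (104 + M)/(-95 + M)
m(u) = -74 + (-152 + u)*(-100 + u) (m(u) = (-152 + u)*(-100 + u) - 74 = -74 + (-152 + u)*(-100 + u))
1/(Y(-191) + m(260)) = 1/((104 - 191)/(-95 - 191) + (15126 + 260² - 252*260)) = 1/(-87/(-286) + (15126 + 67600 - 65520)) = 1/(-1/286*(-87) + 17206) = 1/(87/286 + 17206) = 1/(4921003/286) = 286/4921003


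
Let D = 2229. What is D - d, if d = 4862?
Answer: -2633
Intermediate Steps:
D - d = 2229 - 1*4862 = 2229 - 4862 = -2633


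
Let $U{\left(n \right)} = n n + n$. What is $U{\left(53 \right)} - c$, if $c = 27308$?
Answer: $-24446$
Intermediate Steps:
$U{\left(n \right)} = n + n^{2}$ ($U{\left(n \right)} = n^{2} + n = n + n^{2}$)
$U{\left(53 \right)} - c = 53 \left(1 + 53\right) - 27308 = 53 \cdot 54 - 27308 = 2862 - 27308 = -24446$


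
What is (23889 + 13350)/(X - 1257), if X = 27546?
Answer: 12413/8763 ≈ 1.4165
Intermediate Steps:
(23889 + 13350)/(X - 1257) = (23889 + 13350)/(27546 - 1257) = 37239/26289 = 37239*(1/26289) = 12413/8763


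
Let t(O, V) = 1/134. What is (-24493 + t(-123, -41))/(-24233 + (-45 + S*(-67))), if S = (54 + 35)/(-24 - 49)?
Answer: 239590453/236688354 ≈ 1.0123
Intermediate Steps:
t(O, V) = 1/134
S = -89/73 (S = 89/(-73) = 89*(-1/73) = -89/73 ≈ -1.2192)
(-24493 + t(-123, -41))/(-24233 + (-45 + S*(-67))) = (-24493 + 1/134)/(-24233 + (-45 - 89/73*(-67))) = -3282061/(134*(-24233 + (-45 + 5963/73))) = -3282061/(134*(-24233 + 2678/73)) = -3282061/(134*(-1766331/73)) = -3282061/134*(-73/1766331) = 239590453/236688354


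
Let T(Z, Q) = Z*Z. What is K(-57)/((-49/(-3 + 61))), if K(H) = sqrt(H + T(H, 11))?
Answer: -116*sqrt(798)/49 ≈ -66.875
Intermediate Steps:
T(Z, Q) = Z**2
K(H) = sqrt(H + H**2)
K(-57)/((-49/(-3 + 61))) = sqrt(-57*(1 - 57))/((-49/(-3 + 61))) = sqrt(-57*(-56))/((-49/58)) = sqrt(3192)/(((1/58)*(-49))) = (2*sqrt(798))/(-49/58) = (2*sqrt(798))*(-58/49) = -116*sqrt(798)/49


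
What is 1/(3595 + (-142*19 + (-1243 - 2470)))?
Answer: -1/2816 ≈ -0.00035511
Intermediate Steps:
1/(3595 + (-142*19 + (-1243 - 2470))) = 1/(3595 + (-2698 - 3713)) = 1/(3595 - 6411) = 1/(-2816) = -1/2816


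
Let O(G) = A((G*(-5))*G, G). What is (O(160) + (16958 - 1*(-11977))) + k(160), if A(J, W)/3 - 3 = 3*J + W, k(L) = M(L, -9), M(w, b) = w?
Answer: -1122416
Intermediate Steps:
k(L) = L
A(J, W) = 9 + 3*W + 9*J (A(J, W) = 9 + 3*(3*J + W) = 9 + 3*(W + 3*J) = 9 + (3*W + 9*J) = 9 + 3*W + 9*J)
O(G) = 9 - 45*G² + 3*G (O(G) = 9 + 3*G + 9*((G*(-5))*G) = 9 + 3*G + 9*((-5*G)*G) = 9 + 3*G + 9*(-5*G²) = 9 + 3*G - 45*G² = 9 - 45*G² + 3*G)
(O(160) + (16958 - 1*(-11977))) + k(160) = ((9 - 45*160² + 3*160) + (16958 - 1*(-11977))) + 160 = ((9 - 45*25600 + 480) + (16958 + 11977)) + 160 = ((9 - 1152000 + 480) + 28935) + 160 = (-1151511 + 28935) + 160 = -1122576 + 160 = -1122416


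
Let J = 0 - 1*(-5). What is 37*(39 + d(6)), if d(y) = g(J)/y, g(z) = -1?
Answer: 8621/6 ≈ 1436.8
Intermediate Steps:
J = 5 (J = 0 + 5 = 5)
d(y) = -1/y
37*(39 + d(6)) = 37*(39 - 1/6) = 37*(39 - 1*⅙) = 37*(39 - ⅙) = 37*(233/6) = 8621/6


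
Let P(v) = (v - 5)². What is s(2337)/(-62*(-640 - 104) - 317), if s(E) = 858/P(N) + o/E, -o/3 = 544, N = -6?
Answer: 898/6435319 ≈ 0.00013954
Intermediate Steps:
P(v) = (-5 + v)²
o = -1632 (o = -3*544 = -1632)
s(E) = 78/11 - 1632/E (s(E) = 858/((-5 - 6)²) - 1632/E = 858/((-11)²) - 1632/E = 858/121 - 1632/E = 858*(1/121) - 1632/E = 78/11 - 1632/E)
s(2337)/(-62*(-640 - 104) - 317) = (78/11 - 1632/2337)/(-62*(-640 - 104) - 317) = (78/11 - 1632*1/2337)/(-62*(-744) - 317) = (78/11 - 544/779)/(46128 - 317) = (54778/8569)/45811 = (54778/8569)*(1/45811) = 898/6435319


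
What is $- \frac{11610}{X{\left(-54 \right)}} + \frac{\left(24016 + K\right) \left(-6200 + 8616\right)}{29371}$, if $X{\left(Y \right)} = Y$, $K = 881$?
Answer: $\frac{66465917}{29371} \approx 2263.0$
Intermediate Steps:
$- \frac{11610}{X{\left(-54 \right)}} + \frac{\left(24016 + K\right) \left(-6200 + 8616\right)}{29371} = - \frac{11610}{-54} + \frac{\left(24016 + 881\right) \left(-6200 + 8616\right)}{29371} = \left(-11610\right) \left(- \frac{1}{54}\right) + 24897 \cdot 2416 \cdot \frac{1}{29371} = 215 + 60151152 \cdot \frac{1}{29371} = 215 + \frac{60151152}{29371} = \frac{66465917}{29371}$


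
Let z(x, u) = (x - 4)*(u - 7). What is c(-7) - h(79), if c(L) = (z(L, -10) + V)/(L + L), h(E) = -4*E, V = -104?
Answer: 4341/14 ≈ 310.07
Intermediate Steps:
z(x, u) = (-7 + u)*(-4 + x) (z(x, u) = (-4 + x)*(-7 + u) = (-7 + u)*(-4 + x))
c(L) = (-36 - 17*L)/(2*L) (c(L) = ((28 - 7*L - 4*(-10) - 10*L) - 104)/(L + L) = ((28 - 7*L + 40 - 10*L) - 104)/((2*L)) = ((68 - 17*L) - 104)*(1/(2*L)) = (-36 - 17*L)*(1/(2*L)) = (-36 - 17*L)/(2*L))
c(-7) - h(79) = (-17/2 - 18/(-7)) - (-4)*79 = (-17/2 - 18*(-⅐)) - 1*(-316) = (-17/2 + 18/7) + 316 = -83/14 + 316 = 4341/14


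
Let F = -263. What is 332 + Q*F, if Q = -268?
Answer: 70816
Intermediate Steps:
332 + Q*F = 332 - 268*(-263) = 332 + 70484 = 70816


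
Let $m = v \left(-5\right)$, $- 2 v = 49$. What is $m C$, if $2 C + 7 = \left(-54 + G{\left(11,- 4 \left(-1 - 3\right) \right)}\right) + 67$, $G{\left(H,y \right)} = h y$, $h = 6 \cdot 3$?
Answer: $\frac{36015}{2} \approx 18008.0$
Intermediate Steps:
$h = 18$
$v = - \frac{49}{2}$ ($v = \left(- \frac{1}{2}\right) 49 = - \frac{49}{2} \approx -24.5$)
$G{\left(H,y \right)} = 18 y$
$C = 147$ ($C = - \frac{7}{2} + \frac{\left(-54 + 18 \left(- 4 \left(-1 - 3\right)\right)\right) + 67}{2} = - \frac{7}{2} + \frac{\left(-54 + 18 \left(\left(-4\right) \left(-4\right)\right)\right) + 67}{2} = - \frac{7}{2} + \frac{\left(-54 + 18 \cdot 16\right) + 67}{2} = - \frac{7}{2} + \frac{\left(-54 + 288\right) + 67}{2} = - \frac{7}{2} + \frac{234 + 67}{2} = - \frac{7}{2} + \frac{1}{2} \cdot 301 = - \frac{7}{2} + \frac{301}{2} = 147$)
$m = \frac{245}{2}$ ($m = \left(- \frac{49}{2}\right) \left(-5\right) = \frac{245}{2} \approx 122.5$)
$m C = \frac{245}{2} \cdot 147 = \frac{36015}{2}$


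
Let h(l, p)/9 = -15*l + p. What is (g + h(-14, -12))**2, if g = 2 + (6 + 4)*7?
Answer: 3437316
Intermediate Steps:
h(l, p) = -135*l + 9*p (h(l, p) = 9*(-15*l + p) = 9*(p - 15*l) = -135*l + 9*p)
g = 72 (g = 2 + 10*7 = 2 + 70 = 72)
(g + h(-14, -12))**2 = (72 + (-135*(-14) + 9*(-12)))**2 = (72 + (1890 - 108))**2 = (72 + 1782)**2 = 1854**2 = 3437316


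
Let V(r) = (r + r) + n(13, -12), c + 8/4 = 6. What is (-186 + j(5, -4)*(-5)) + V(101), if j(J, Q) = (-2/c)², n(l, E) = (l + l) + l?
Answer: 215/4 ≈ 53.750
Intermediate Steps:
c = 4 (c = -2 + 6 = 4)
n(l, E) = 3*l (n(l, E) = 2*l + l = 3*l)
j(J, Q) = ¼ (j(J, Q) = (-2/4)² = (-2*¼)² = (-½)² = ¼)
V(r) = 39 + 2*r (V(r) = (r + r) + 3*13 = 2*r + 39 = 39 + 2*r)
(-186 + j(5, -4)*(-5)) + V(101) = (-186 + (¼)*(-5)) + (39 + 2*101) = (-186 - 5/4) + (39 + 202) = -749/4 + 241 = 215/4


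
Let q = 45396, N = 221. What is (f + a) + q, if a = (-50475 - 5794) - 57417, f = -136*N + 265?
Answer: -98081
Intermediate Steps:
f = -29791 (f = -136*221 + 265 = -30056 + 265 = -29791)
a = -113686 (a = -56269 - 57417 = -113686)
(f + a) + q = (-29791 - 113686) + 45396 = -143477 + 45396 = -98081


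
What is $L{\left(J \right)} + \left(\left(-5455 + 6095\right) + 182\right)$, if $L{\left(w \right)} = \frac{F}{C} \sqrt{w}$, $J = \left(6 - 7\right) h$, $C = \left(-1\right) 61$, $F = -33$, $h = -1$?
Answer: $\frac{50175}{61} \approx 822.54$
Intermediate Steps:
$C = -61$
$J = 1$ ($J = \left(6 - 7\right) \left(-1\right) = \left(-1\right) \left(-1\right) = 1$)
$L{\left(w \right)} = \frac{33 \sqrt{w}}{61}$ ($L{\left(w \right)} = - \frac{33}{-61} \sqrt{w} = \left(-33\right) \left(- \frac{1}{61}\right) \sqrt{w} = \frac{33 \sqrt{w}}{61}$)
$L{\left(J \right)} + \left(\left(-5455 + 6095\right) + 182\right) = \frac{33 \sqrt{1}}{61} + \left(\left(-5455 + 6095\right) + 182\right) = \frac{33}{61} \cdot 1 + \left(640 + 182\right) = \frac{33}{61} + 822 = \frac{50175}{61}$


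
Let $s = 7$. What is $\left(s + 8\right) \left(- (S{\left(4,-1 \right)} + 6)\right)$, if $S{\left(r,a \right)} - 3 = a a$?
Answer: $-150$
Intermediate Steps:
$S{\left(r,a \right)} = 3 + a^{2}$ ($S{\left(r,a \right)} = 3 + a a = 3 + a^{2}$)
$\left(s + 8\right) \left(- (S{\left(4,-1 \right)} + 6)\right) = \left(7 + 8\right) \left(- (\left(3 + \left(-1\right)^{2}\right) + 6)\right) = 15 \left(- (\left(3 + 1\right) + 6)\right) = 15 \left(- (4 + 6)\right) = 15 \left(\left(-1\right) 10\right) = 15 \left(-10\right) = -150$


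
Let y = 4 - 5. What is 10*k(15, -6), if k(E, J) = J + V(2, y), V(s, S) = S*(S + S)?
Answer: -40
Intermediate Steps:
y = -1
V(s, S) = 2*S² (V(s, S) = S*(2*S) = 2*S²)
k(E, J) = 2 + J (k(E, J) = J + 2*(-1)² = J + 2*1 = J + 2 = 2 + J)
10*k(15, -6) = 10*(2 - 6) = 10*(-4) = -40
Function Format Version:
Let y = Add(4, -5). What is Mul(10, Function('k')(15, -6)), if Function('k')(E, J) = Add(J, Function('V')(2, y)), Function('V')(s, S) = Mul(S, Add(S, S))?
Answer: -40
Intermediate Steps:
y = -1
Function('V')(s, S) = Mul(2, Pow(S, 2)) (Function('V')(s, S) = Mul(S, Mul(2, S)) = Mul(2, Pow(S, 2)))
Function('k')(E, J) = Add(2, J) (Function('k')(E, J) = Add(J, Mul(2, Pow(-1, 2))) = Add(J, Mul(2, 1)) = Add(J, 2) = Add(2, J))
Mul(10, Function('k')(15, -6)) = Mul(10, Add(2, -6)) = Mul(10, -4) = -40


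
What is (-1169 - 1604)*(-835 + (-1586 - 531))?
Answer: 8185896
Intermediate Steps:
(-1169 - 1604)*(-835 + (-1586 - 531)) = -2773*(-835 - 2117) = -2773*(-2952) = 8185896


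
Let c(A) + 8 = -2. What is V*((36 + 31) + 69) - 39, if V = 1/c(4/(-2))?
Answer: -263/5 ≈ -52.600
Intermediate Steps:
c(A) = -10 (c(A) = -8 - 2 = -10)
V = -⅒ (V = 1/(-10) = -⅒ ≈ -0.10000)
V*((36 + 31) + 69) - 39 = -((36 + 31) + 69)/10 - 39 = -(67 + 69)/10 - 39 = -⅒*136 - 39 = -68/5 - 39 = -263/5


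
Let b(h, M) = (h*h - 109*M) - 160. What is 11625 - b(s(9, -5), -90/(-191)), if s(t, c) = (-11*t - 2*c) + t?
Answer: 1038345/191 ≈ 5436.4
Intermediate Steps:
s(t, c) = -10*t - 2*c
b(h, M) = -160 + h² - 109*M (b(h, M) = (h² - 109*M) - 160 = -160 + h² - 109*M)
11625 - b(s(9, -5), -90/(-191)) = 11625 - (-160 + (-10*9 - 2*(-5))² - (-9810)/(-191)) = 11625 - (-160 + (-90 + 10)² - (-9810)*(-1)/191) = 11625 - (-160 + (-80)² - 109*90/191) = 11625 - (-160 + 6400 - 9810/191) = 11625 - 1*1182030/191 = 11625 - 1182030/191 = 1038345/191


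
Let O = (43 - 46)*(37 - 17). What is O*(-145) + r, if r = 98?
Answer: 8798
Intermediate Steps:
O = -60 (O = -3*20 = -60)
O*(-145) + r = -60*(-145) + 98 = 8700 + 98 = 8798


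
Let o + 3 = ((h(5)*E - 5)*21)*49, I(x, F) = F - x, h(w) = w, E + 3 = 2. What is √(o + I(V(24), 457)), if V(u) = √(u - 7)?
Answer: √(-9836 - √17) ≈ 99.197*I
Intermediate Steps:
E = -1 (E = -3 + 2 = -1)
V(u) = √(-7 + u)
o = -10293 (o = -3 + ((5*(-1) - 5)*21)*49 = -3 + ((-5 - 5)*21)*49 = -3 - 10*21*49 = -3 - 210*49 = -3 - 10290 = -10293)
√(o + I(V(24), 457)) = √(-10293 + (457 - √(-7 + 24))) = √(-10293 + (457 - √17)) = √(-9836 - √17)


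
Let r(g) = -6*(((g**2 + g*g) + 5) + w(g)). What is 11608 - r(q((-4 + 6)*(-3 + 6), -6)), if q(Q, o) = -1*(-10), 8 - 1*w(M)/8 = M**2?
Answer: 8422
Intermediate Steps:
w(M) = 64 - 8*M**2
q(Q, o) = 10
r(g) = -414 + 36*g**2 (r(g) = -6*(((g**2 + g*g) + 5) + (64 - 8*g**2)) = -6*(((g**2 + g**2) + 5) + (64 - 8*g**2)) = -6*((2*g**2 + 5) + (64 - 8*g**2)) = -6*((5 + 2*g**2) + (64 - 8*g**2)) = -6*(69 - 6*g**2) = -414 + 36*g**2)
11608 - r(q((-4 + 6)*(-3 + 6), -6)) = 11608 - (-414 + 36*10**2) = 11608 - (-414 + 36*100) = 11608 - (-414 + 3600) = 11608 - 1*3186 = 11608 - 3186 = 8422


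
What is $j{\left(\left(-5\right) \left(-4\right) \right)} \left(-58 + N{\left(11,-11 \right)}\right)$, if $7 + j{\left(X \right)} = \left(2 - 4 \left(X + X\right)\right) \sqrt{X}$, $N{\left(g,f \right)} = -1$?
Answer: $413 + 18644 \sqrt{5} \approx 42102.0$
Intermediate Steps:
$j{\left(X \right)} = -7 + \sqrt{X} \left(2 - 8 X\right)$ ($j{\left(X \right)} = -7 + \left(2 - 4 \left(X + X\right)\right) \sqrt{X} = -7 + \left(2 - 4 \cdot 2 X\right) \sqrt{X} = -7 + \left(2 - 8 X\right) \sqrt{X} = -7 + \sqrt{X} \left(2 - 8 X\right)$)
$j{\left(\left(-5\right) \left(-4\right) \right)} \left(-58 + N{\left(11,-11 \right)}\right) = \left(-7 - 8 \left(\left(-5\right) \left(-4\right)\right)^{\frac{3}{2}} + 2 \sqrt{\left(-5\right) \left(-4\right)}\right) \left(-58 - 1\right) = \left(-7 - 8 \cdot 20^{\frac{3}{2}} + 2 \sqrt{20}\right) \left(-59\right) = \left(-7 - 8 \cdot 40 \sqrt{5} + 2 \cdot 2 \sqrt{5}\right) \left(-59\right) = \left(-7 - 320 \sqrt{5} + 4 \sqrt{5}\right) \left(-59\right) = \left(-7 - 316 \sqrt{5}\right) \left(-59\right) = 413 + 18644 \sqrt{5}$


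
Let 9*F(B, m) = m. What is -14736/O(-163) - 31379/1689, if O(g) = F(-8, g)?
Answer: 218887159/275307 ≈ 795.07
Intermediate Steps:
F(B, m) = m/9
O(g) = g/9
-14736/O(-163) - 31379/1689 = -14736/((⅑)*(-163)) - 31379/1689 = -14736/(-163/9) - 31379*1/1689 = -14736*(-9/163) - 31379/1689 = 132624/163 - 31379/1689 = 218887159/275307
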